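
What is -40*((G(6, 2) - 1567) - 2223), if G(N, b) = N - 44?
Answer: 153120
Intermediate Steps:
G(N, b) = -44 + N
-40*((G(6, 2) - 1567) - 2223) = -40*(((-44 + 6) - 1567) - 2223) = -40*((-38 - 1567) - 2223) = -40*(-1605 - 2223) = -40*(-3828) = 153120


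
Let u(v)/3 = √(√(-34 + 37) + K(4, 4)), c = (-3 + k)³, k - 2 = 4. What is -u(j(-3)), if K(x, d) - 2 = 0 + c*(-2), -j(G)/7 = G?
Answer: -3*I*√(52 - √3) ≈ -21.27*I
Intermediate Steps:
k = 6 (k = 2 + 4 = 6)
j(G) = -7*G
c = 27 (c = (-3 + 6)³ = 3³ = 27)
K(x, d) = -52 (K(x, d) = 2 + (0 + 27*(-2)) = 2 + (0 - 54) = 2 - 54 = -52)
u(v) = 3*√(-52 + √3) (u(v) = 3*√(√(-34 + 37) - 52) = 3*√(√3 - 52) = 3*√(-52 + √3))
-u(j(-3)) = -3*√(-52 + √3)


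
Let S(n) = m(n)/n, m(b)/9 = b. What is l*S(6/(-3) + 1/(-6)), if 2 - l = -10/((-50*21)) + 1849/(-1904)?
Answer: 253749/9520 ≈ 26.654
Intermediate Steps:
l = 84583/28560 (l = 2 - (-10/((-50*21)) + 1849/(-1904)) = 2 - (-10/(-1050) + 1849*(-1/1904)) = 2 - (-10*(-1/1050) - 1849/1904) = 2 - (1/105 - 1849/1904) = 2 - 1*(-27463/28560) = 2 + 27463/28560 = 84583/28560 ≈ 2.9616)
m(b) = 9*b
S(n) = 9 (S(n) = (9*n)/n = 9)
l*S(6/(-3) + 1/(-6)) = (84583/28560)*9 = 253749/9520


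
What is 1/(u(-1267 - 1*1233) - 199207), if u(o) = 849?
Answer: -1/198358 ≈ -5.0414e-6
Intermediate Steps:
1/(u(-1267 - 1*1233) - 199207) = 1/(849 - 199207) = 1/(-198358) = -1/198358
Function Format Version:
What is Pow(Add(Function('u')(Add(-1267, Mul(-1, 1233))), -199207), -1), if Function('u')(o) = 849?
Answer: Rational(-1, 198358) ≈ -5.0414e-6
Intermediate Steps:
Pow(Add(Function('u')(Add(-1267, Mul(-1, 1233))), -199207), -1) = Pow(Add(849, -199207), -1) = Pow(-198358, -1) = Rational(-1, 198358)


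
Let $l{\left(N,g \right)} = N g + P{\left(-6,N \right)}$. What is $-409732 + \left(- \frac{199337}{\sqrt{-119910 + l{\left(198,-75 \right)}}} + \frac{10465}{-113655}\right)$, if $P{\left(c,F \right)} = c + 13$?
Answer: $- \frac{9313620185}{22731} + \frac{199337 i \sqrt{134753}}{134753} \approx -4.0973 \cdot 10^{5} + 543.02 i$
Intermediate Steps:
$P{\left(c,F \right)} = 13 + c$
$l{\left(N,g \right)} = 7 + N g$ ($l{\left(N,g \right)} = N g + \left(13 - 6\right) = N g + 7 = 7 + N g$)
$-409732 + \left(- \frac{199337}{\sqrt{-119910 + l{\left(198,-75 \right)}}} + \frac{10465}{-113655}\right) = -409732 + \left(- \frac{199337}{\sqrt{-119910 + \left(7 + 198 \left(-75\right)\right)}} + \frac{10465}{-113655}\right) = -409732 + \left(- \frac{199337}{\sqrt{-119910 + \left(7 - 14850\right)}} + 10465 \left(- \frac{1}{113655}\right)\right) = -409732 - \left(\frac{2093}{22731} + \frac{199337}{\sqrt{-119910 - 14843}}\right) = -409732 - \left(\frac{2093}{22731} + \frac{199337}{\sqrt{-134753}}\right) = -409732 - \left(\frac{2093}{22731} + \frac{199337}{i \sqrt{134753}}\right) = -409732 - \left(\frac{2093}{22731} + 199337 \left(- \frac{i \sqrt{134753}}{134753}\right)\right) = -409732 - \left(\frac{2093}{22731} - \frac{199337 i \sqrt{134753}}{134753}\right) = - \frac{9313620185}{22731} + \frac{199337 i \sqrt{134753}}{134753}$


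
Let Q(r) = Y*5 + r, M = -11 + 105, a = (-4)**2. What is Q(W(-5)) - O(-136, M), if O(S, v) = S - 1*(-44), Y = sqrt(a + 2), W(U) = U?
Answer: 87 + 15*sqrt(2) ≈ 108.21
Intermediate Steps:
a = 16
Y = 3*sqrt(2) (Y = sqrt(16 + 2) = sqrt(18) = 3*sqrt(2) ≈ 4.2426)
M = 94
O(S, v) = 44 + S (O(S, v) = S + 44 = 44 + S)
Q(r) = r + 15*sqrt(2) (Q(r) = (3*sqrt(2))*5 + r = 15*sqrt(2) + r = r + 15*sqrt(2))
Q(W(-5)) - O(-136, M) = (-5 + 15*sqrt(2)) - (44 - 136) = (-5 + 15*sqrt(2)) - 1*(-92) = (-5 + 15*sqrt(2)) + 92 = 87 + 15*sqrt(2)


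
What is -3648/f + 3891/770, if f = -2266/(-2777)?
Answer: -354166587/79310 ≈ -4465.6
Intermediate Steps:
f = 2266/2777 (f = -2266*(-1/2777) = 2266/2777 ≈ 0.81599)
-3648/f + 3891/770 = -3648/2266/2777 + 3891/770 = -3648*2777/2266 + 3891*(1/770) = -5065248/1133 + 3891/770 = -354166587/79310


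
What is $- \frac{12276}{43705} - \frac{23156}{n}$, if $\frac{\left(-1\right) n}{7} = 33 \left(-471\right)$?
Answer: $- \frac{335382008}{679306815} \approx -0.49371$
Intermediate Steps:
$n = 108801$ ($n = - 7 \cdot 33 \left(-471\right) = \left(-7\right) \left(-15543\right) = 108801$)
$- \frac{12276}{43705} - \frac{23156}{n} = - \frac{12276}{43705} - \frac{23156}{108801} = \left(-12276\right) \frac{1}{43705} - \frac{3308}{15543} = - \frac{12276}{43705} - \frac{3308}{15543} = - \frac{335382008}{679306815}$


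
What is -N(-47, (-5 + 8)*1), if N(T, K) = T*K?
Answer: 141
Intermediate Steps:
N(T, K) = K*T
-N(-47, (-5 + 8)*1) = -(-5 + 8)*1*(-47) = -3*1*(-47) = -3*(-47) = -1*(-141) = 141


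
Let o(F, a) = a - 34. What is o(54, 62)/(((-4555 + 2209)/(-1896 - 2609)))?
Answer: 3710/69 ≈ 53.768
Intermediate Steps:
o(F, a) = -34 + a
o(54, 62)/(((-4555 + 2209)/(-1896 - 2609))) = (-34 + 62)/(((-4555 + 2209)/(-1896 - 2609))) = 28/((-2346/(-4505))) = 28/((-2346*(-1/4505))) = 28/(138/265) = 28*(265/138) = 3710/69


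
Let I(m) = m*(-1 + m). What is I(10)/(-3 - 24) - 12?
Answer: -46/3 ≈ -15.333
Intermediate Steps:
I(10)/(-3 - 24) - 12 = (10*(-1 + 10))/(-3 - 24) - 12 = (10*9)/(-27) - 12 = 90*(-1/27) - 12 = -10/3 - 12 = -46/3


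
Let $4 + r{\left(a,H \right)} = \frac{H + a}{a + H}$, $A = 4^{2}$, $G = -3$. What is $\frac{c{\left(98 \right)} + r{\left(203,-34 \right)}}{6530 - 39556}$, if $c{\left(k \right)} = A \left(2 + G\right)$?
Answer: $\frac{19}{33026} \approx 0.0005753$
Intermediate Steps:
$A = 16$
$r{\left(a,H \right)} = -3$ ($r{\left(a,H \right)} = -4 + \frac{H + a}{a + H} = -4 + \frac{H + a}{H + a} = -4 + 1 = -3$)
$c{\left(k \right)} = -16$ ($c{\left(k \right)} = 16 \left(2 - 3\right) = 16 \left(-1\right) = -16$)
$\frac{c{\left(98 \right)} + r{\left(203,-34 \right)}}{6530 - 39556} = \frac{-16 - 3}{6530 - 39556} = - \frac{19}{-33026} = \left(-19\right) \left(- \frac{1}{33026}\right) = \frac{19}{33026}$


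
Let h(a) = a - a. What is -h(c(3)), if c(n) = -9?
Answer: 0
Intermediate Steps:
h(a) = 0
-h(c(3)) = -1*0 = 0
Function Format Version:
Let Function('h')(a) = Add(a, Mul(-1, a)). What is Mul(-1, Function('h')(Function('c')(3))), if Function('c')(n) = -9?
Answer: 0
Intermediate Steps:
Function('h')(a) = 0
Mul(-1, Function('h')(Function('c')(3))) = Mul(-1, 0) = 0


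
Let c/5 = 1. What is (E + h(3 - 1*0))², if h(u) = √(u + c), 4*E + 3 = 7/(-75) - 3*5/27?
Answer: 7154041/810000 - 821*√2/225 ≈ 3.6718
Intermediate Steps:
c = 5 (c = 5*1 = 5)
E = -821/900 (E = -¾ + (7/(-75) - 3*5/27)/4 = -¾ + (7*(-1/75) - 15*1/27)/4 = -¾ + (-7/75 - 5/9)/4 = -¾ + (¼)*(-146/225) = -¾ - 73/450 = -821/900 ≈ -0.91222)
h(u) = √(5 + u) (h(u) = √(u + 5) = √(5 + u))
(E + h(3 - 1*0))² = (-821/900 + √(5 + (3 - 1*0)))² = (-821/900 + √(5 + (3 + 0)))² = (-821/900 + √(5 + 3))² = (-821/900 + √8)² = (-821/900 + 2*√2)²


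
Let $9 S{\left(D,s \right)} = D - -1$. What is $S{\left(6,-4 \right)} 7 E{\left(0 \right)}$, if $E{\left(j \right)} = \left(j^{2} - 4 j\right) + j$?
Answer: $0$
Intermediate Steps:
$E{\left(j \right)} = j^{2} - 3 j$
$S{\left(D,s \right)} = \frac{1}{9} + \frac{D}{9}$ ($S{\left(D,s \right)} = \frac{D - -1}{9} = \frac{D + 1}{9} = \frac{1 + D}{9} = \frac{1}{9} + \frac{D}{9}$)
$S{\left(6,-4 \right)} 7 E{\left(0 \right)} = \left(\frac{1}{9} + \frac{1}{9} \cdot 6\right) 7 \cdot 0 \left(-3 + 0\right) = \left(\frac{1}{9} + \frac{2}{3}\right) 7 \cdot 0 \left(-3\right) = \frac{7}{9} \cdot 7 \cdot 0 = \frac{49}{9} \cdot 0 = 0$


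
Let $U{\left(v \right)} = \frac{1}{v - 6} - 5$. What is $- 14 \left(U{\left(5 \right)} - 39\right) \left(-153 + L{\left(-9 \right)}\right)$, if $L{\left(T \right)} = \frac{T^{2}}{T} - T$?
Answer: $-96390$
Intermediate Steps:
$U{\left(v \right)} = -5 + \frac{1}{-6 + v}$ ($U{\left(v \right)} = \frac{1}{-6 + v} - 5 = -5 + \frac{1}{-6 + v}$)
$L{\left(T \right)} = 0$ ($L{\left(T \right)} = T - T = 0$)
$- 14 \left(U{\left(5 \right)} - 39\right) \left(-153 + L{\left(-9 \right)}\right) = - 14 \left(\frac{31 - 25}{-6 + 5} - 39\right) \left(-153 + 0\right) = - 14 \left(\frac{31 - 25}{-1} - 39\right) \left(-153\right) = - 14 \left(\left(-1\right) 6 - 39\right) \left(-153\right) = - 14 \left(-6 - 39\right) \left(-153\right) = - 14 \left(\left(-45\right) \left(-153\right)\right) = \left(-14\right) 6885 = -96390$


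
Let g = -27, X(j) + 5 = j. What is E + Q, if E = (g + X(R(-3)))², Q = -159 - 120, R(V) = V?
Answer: 946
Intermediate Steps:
X(j) = -5 + j
Q = -279
E = 1225 (E = (-27 + (-5 - 3))² = (-27 - 8)² = (-35)² = 1225)
E + Q = 1225 - 279 = 946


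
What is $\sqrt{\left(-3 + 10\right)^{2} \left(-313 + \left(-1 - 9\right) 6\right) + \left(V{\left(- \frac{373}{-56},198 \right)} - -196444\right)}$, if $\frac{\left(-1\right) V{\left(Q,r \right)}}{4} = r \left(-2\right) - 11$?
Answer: $\sqrt{179795} \approx 424.02$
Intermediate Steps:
$V{\left(Q,r \right)} = 44 + 8 r$ ($V{\left(Q,r \right)} = - 4 \left(r \left(-2\right) - 11\right) = - 4 \left(- 2 r - 11\right) = - 4 \left(-11 - 2 r\right) = 44 + 8 r$)
$\sqrt{\left(-3 + 10\right)^{2} \left(-313 + \left(-1 - 9\right) 6\right) + \left(V{\left(- \frac{373}{-56},198 \right)} - -196444\right)} = \sqrt{\left(-3 + 10\right)^{2} \left(-313 + \left(-1 - 9\right) 6\right) + \left(\left(44 + 8 \cdot 198\right) - -196444\right)} = \sqrt{7^{2} \left(-313 - 60\right) + \left(\left(44 + 1584\right) + 196444\right)} = \sqrt{49 \left(-313 - 60\right) + \left(1628 + 196444\right)} = \sqrt{49 \left(-373\right) + 198072} = \sqrt{-18277 + 198072} = \sqrt{179795}$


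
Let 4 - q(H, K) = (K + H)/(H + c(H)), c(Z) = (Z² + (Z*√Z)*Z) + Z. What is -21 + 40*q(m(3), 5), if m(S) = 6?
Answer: 8143/57 - 55*√6/19 ≈ 135.77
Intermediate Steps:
c(Z) = Z + Z² + Z^(5/2) (c(Z) = (Z² + Z^(3/2)*Z) + Z = (Z² + Z^(5/2)) + Z = Z + Z² + Z^(5/2))
q(H, K) = 4 - (H + K)/(H² + H^(5/2) + 2*H) (q(H, K) = 4 - (K + H)/(H + (H + H² + H^(5/2))) = 4 - (H + K)/(H² + H^(5/2) + 2*H))
-21 + 40*q(m(3), 5) = -21 + 40*((-1*5 + 4*6² + 4*6^(5/2) + 7*6)/(6² + 6^(5/2) + 2*6)) = -21 + 40*((-5 + 4*36 + 4*(36*√6) + 42)/(36 + 36*√6 + 12)) = -21 + 40*((-5 + 144 + 144*√6 + 42)/(48 + 36*√6)) = -21 + 40*((181 + 144*√6)/(48 + 36*√6)) = -21 + 40*(181 + 144*√6)/(48 + 36*√6)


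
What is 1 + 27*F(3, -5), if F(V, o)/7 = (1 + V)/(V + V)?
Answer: 127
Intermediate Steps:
F(V, o) = 7*(1 + V)/(2*V) (F(V, o) = 7*((1 + V)/(V + V)) = 7*((1 + V)/((2*V))) = 7*((1 + V)*(1/(2*V))) = 7*((1 + V)/(2*V)) = 7*(1 + V)/(2*V))
1 + 27*F(3, -5) = 1 + 27*((7/2)*(1 + 3)/3) = 1 + 27*((7/2)*(1/3)*4) = 1 + 27*(14/3) = 1 + 126 = 127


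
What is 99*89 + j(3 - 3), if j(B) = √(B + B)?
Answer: 8811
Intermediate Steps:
j(B) = √2*√B (j(B) = √(2*B) = √2*√B)
99*89 + j(3 - 3) = 99*89 + √2*√(3 - 3) = 8811 + √2*√0 = 8811 + √2*0 = 8811 + 0 = 8811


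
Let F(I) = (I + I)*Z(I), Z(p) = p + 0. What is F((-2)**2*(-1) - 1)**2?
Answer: 2500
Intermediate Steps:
Z(p) = p
F(I) = 2*I**2 (F(I) = (I + I)*I = (2*I)*I = 2*I**2)
F((-2)**2*(-1) - 1)**2 = (2*((-2)**2*(-1) - 1)**2)**2 = (2*(4*(-1) - 1)**2)**2 = (2*(-4 - 1)**2)**2 = (2*(-5)**2)**2 = (2*25)**2 = 50**2 = 2500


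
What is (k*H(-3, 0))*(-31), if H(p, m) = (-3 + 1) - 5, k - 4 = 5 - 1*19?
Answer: -2170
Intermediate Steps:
k = -10 (k = 4 + (5 - 1*19) = 4 + (5 - 19) = 4 - 14 = -10)
H(p, m) = -7 (H(p, m) = -2 - 5 = -7)
(k*H(-3, 0))*(-31) = -10*(-7)*(-31) = 70*(-31) = -2170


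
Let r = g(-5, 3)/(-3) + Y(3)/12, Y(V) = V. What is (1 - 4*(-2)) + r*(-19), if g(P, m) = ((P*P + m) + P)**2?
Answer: 40255/12 ≈ 3354.6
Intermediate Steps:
g(P, m) = (P + m + P**2)**2 (g(P, m) = ((P**2 + m) + P)**2 = ((m + P**2) + P)**2 = (P + m + P**2)**2)
r = -2113/12 (r = (-5 + 3 + (-5)**2)**2/(-3) + 3/12 = (-5 + 3 + 25)**2*(-1/3) + 3*(1/12) = 23**2*(-1/3) + 1/4 = 529*(-1/3) + 1/4 = -529/3 + 1/4 = -2113/12 ≈ -176.08)
(1 - 4*(-2)) + r*(-19) = (1 - 4*(-2)) - 2113/12*(-19) = (1 + 8) + 40147/12 = 9 + 40147/12 = 40255/12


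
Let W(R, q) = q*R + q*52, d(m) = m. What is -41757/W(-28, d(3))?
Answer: -13919/24 ≈ -579.96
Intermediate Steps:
W(R, q) = 52*q + R*q (W(R, q) = R*q + 52*q = 52*q + R*q)
-41757/W(-28, d(3)) = -41757*1/(3*(52 - 28)) = -41757/(3*24) = -41757/72 = -41757*1/72 = -13919/24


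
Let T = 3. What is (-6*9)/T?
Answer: -18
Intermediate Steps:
(-6*9)/T = -6*9/3 = -54*⅓ = -18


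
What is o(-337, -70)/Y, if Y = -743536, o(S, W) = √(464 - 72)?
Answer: -7*√2/371768 ≈ -2.6628e-5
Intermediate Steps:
o(S, W) = 14*√2 (o(S, W) = √392 = 14*√2)
o(-337, -70)/Y = (14*√2)/(-743536) = (14*√2)*(-1/743536) = -7*√2/371768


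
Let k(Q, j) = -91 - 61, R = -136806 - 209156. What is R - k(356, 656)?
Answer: -345810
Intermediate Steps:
R = -345962
k(Q, j) = -152
R - k(356, 656) = -345962 - 1*(-152) = -345962 + 152 = -345810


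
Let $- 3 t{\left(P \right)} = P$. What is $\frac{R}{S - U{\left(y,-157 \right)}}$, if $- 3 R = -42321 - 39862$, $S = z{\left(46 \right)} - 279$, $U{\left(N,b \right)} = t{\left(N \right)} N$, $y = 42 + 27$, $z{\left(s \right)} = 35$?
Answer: $\frac{82183}{4029} \approx 20.398$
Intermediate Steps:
$t{\left(P \right)} = - \frac{P}{3}$
$y = 69$
$U{\left(N,b \right)} = - \frac{N^{2}}{3}$ ($U{\left(N,b \right)} = - \frac{N}{3} N = - \frac{N^{2}}{3}$)
$S = -244$ ($S = 35 - 279 = -244$)
$R = \frac{82183}{3}$ ($R = - \frac{-42321 - 39862}{3} = \left(- \frac{1}{3}\right) \left(-82183\right) = \frac{82183}{3} \approx 27394.0$)
$\frac{R}{S - U{\left(y,-157 \right)}} = \frac{82183}{3 \left(-244 - - \frac{69^{2}}{3}\right)} = \frac{82183}{3 \left(-244 - \left(- \frac{1}{3}\right) 4761\right)} = \frac{82183}{3 \left(-244 - -1587\right)} = \frac{82183}{3 \left(-244 + 1587\right)} = \frac{82183}{3 \cdot 1343} = \frac{82183}{3} \cdot \frac{1}{1343} = \frac{82183}{4029}$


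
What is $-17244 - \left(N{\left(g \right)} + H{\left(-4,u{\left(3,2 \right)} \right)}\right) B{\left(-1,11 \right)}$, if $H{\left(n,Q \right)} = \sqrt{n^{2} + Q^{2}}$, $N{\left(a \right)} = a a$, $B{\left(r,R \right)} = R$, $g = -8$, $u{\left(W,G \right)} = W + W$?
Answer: $-17948 - 22 \sqrt{13} \approx -18027.0$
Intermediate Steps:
$u{\left(W,G \right)} = 2 W$
$N{\left(a \right)} = a^{2}$
$H{\left(n,Q \right)} = \sqrt{Q^{2} + n^{2}}$
$-17244 - \left(N{\left(g \right)} + H{\left(-4,u{\left(3,2 \right)} \right)}\right) B{\left(-1,11 \right)} = -17244 - \left(\left(-8\right)^{2} + \sqrt{\left(2 \cdot 3\right)^{2} + \left(-4\right)^{2}}\right) 11 = -17244 - \left(64 + \sqrt{6^{2} + 16}\right) 11 = -17244 - \left(64 + \sqrt{36 + 16}\right) 11 = -17244 - \left(64 + \sqrt{52}\right) 11 = -17244 - \left(64 + 2 \sqrt{13}\right) 11 = -17244 - \left(704 + 22 \sqrt{13}\right) = -17948 - 22 \sqrt{13}$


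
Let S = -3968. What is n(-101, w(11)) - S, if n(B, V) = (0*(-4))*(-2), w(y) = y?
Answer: 3968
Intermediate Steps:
n(B, V) = 0 (n(B, V) = 0*(-2) = 0)
n(-101, w(11)) - S = 0 - 1*(-3968) = 0 + 3968 = 3968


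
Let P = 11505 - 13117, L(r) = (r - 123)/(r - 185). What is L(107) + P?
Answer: -62860/39 ≈ -1611.8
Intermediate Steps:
L(r) = (-123 + r)/(-185 + r)
P = -1612
L(107) + P = (-123 + 107)/(-185 + 107) - 1612 = -16/(-78) - 1612 = -1/78*(-16) - 1612 = 8/39 - 1612 = -62860/39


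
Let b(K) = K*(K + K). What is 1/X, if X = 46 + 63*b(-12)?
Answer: 1/18190 ≈ 5.4975e-5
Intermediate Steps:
b(K) = 2*K**2 (b(K) = K*(2*K) = 2*K**2)
X = 18190 (X = 46 + 63*(2*(-12)**2) = 46 + 63*(2*144) = 46 + 63*288 = 46 + 18144 = 18190)
1/X = 1/18190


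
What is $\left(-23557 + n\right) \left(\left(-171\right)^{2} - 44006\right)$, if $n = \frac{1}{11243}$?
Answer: $\frac{3910530182750}{11243} \approx 3.4782 \cdot 10^{8}$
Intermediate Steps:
$n = \frac{1}{11243} \approx 8.8944 \cdot 10^{-5}$
$\left(-23557 + n\right) \left(\left(-171\right)^{2} - 44006\right) = \left(-23557 + \frac{1}{11243}\right) \left(\left(-171\right)^{2} - 44006\right) = - \frac{264851350 \left(29241 - 44006\right)}{11243} = \left(- \frac{264851350}{11243}\right) \left(-14765\right) = \frac{3910530182750}{11243}$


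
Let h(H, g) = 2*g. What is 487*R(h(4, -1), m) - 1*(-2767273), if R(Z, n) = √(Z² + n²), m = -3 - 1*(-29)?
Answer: 2767273 + 974*√170 ≈ 2.7800e+6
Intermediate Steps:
m = 26 (m = -3 + 29 = 26)
487*R(h(4, -1), m) - 1*(-2767273) = 487*√((2*(-1))² + 26²) - 1*(-2767273) = 487*√((-2)² + 676) + 2767273 = 487*√(4 + 676) + 2767273 = 487*√680 + 2767273 = 487*(2*√170) + 2767273 = 974*√170 + 2767273 = 2767273 + 974*√170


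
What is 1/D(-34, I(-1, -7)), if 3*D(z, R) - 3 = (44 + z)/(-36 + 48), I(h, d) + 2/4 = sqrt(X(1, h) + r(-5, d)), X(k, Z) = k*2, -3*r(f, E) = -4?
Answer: 18/23 ≈ 0.78261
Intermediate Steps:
r(f, E) = 4/3 (r(f, E) = -1/3*(-4) = 4/3)
X(k, Z) = 2*k
I(h, d) = -1/2 + sqrt(30)/3 (I(h, d) = -1/2 + sqrt(2*1 + 4/3) = -1/2 + sqrt(2 + 4/3) = -1/2 + sqrt(10/3) = -1/2 + sqrt(30)/3)
D(z, R) = 20/9 + z/36 (D(z, R) = 1 + ((44 + z)/(-36 + 48))/3 = 1 + ((44 + z)/12)/3 = 1 + ((44 + z)*(1/12))/3 = 1 + (11/3 + z/12)/3 = 1 + (11/9 + z/36) = 20/9 + z/36)
1/D(-34, I(-1, -7)) = 1/(20/9 + (1/36)*(-34)) = 1/(20/9 - 17/18) = 1/(23/18) = 18/23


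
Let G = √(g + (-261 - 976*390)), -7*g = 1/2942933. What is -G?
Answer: -8*I*√51545753034048797/2942933 ≈ -617.17*I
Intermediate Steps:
g = -1/20600531 (g = -⅐/2942933 = -⅐*1/2942933 = -1/20600531 ≈ -4.8542e-8)
G = 8*I*√51545753034048797/2942933 (G = √(-1/20600531 + (-261 - 976*390)) = √(-1/20600531 + (-261 - 380640)) = √(-1/20600531 - 380901) = √(-7846762858432/20600531) = 8*I*√51545753034048797/2942933 ≈ 617.17*I)
-G = -8*I*√51545753034048797/2942933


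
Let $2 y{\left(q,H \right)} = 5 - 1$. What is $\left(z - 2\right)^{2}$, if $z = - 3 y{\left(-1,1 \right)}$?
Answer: $64$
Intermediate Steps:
$y{\left(q,H \right)} = 2$ ($y{\left(q,H \right)} = \frac{5 - 1}{2} = \frac{1}{2} \cdot 4 = 2$)
$z = -6$ ($z = \left(-3\right) 2 = -6$)
$\left(z - 2\right)^{2} = \left(-6 - 2\right)^{2} = \left(-8\right)^{2} = 64$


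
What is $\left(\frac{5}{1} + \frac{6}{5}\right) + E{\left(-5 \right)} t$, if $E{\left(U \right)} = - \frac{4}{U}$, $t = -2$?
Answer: $\frac{23}{5} \approx 4.6$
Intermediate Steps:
$\left(\frac{5}{1} + \frac{6}{5}\right) + E{\left(-5 \right)} t = \left(\frac{5}{1} + \frac{6}{5}\right) + - \frac{4}{-5} \left(-2\right) = \left(5 \cdot 1 + 6 \cdot \frac{1}{5}\right) + \left(-4\right) \left(- \frac{1}{5}\right) \left(-2\right) = \left(5 + \frac{6}{5}\right) + \frac{4}{5} \left(-2\right) = \frac{31}{5} - \frac{8}{5} = \frac{23}{5}$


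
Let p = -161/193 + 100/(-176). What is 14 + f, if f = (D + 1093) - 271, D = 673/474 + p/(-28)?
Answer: 47193868489/56352912 ≈ 837.47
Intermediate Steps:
p = -11909/8492 (p = -161*1/193 + 100*(-1/176) = -161/193 - 25/44 = -11909/8492 ≈ -1.4024)
D = 82834057/56352912 (D = 673/474 - 11909/8492/(-28) = 673*(1/474) - 11909/8492*(-1/28) = 673/474 + 11909/237776 = 82834057/56352912 ≈ 1.4699)
f = 46404927721/56352912 (f = (82834057/56352912 + 1093) - 271 = 61676566873/56352912 - 271 = 46404927721/56352912 ≈ 823.47)
14 + f = 14 + 46404927721/56352912 = 47193868489/56352912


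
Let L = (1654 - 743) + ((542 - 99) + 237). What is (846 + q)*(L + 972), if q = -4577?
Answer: -9562553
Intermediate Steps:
L = 1591 (L = 911 + (443 + 237) = 911 + 680 = 1591)
(846 + q)*(L + 972) = (846 - 4577)*(1591 + 972) = -3731*2563 = -9562553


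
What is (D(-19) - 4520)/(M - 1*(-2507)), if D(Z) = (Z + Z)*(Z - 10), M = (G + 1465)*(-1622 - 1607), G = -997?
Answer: 3418/1508665 ≈ 0.0022656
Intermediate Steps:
M = -1511172 (M = (-997 + 1465)*(-1622 - 1607) = 468*(-3229) = -1511172)
D(Z) = 2*Z*(-10 + Z) (D(Z) = (2*Z)*(-10 + Z) = 2*Z*(-10 + Z))
(D(-19) - 4520)/(M - 1*(-2507)) = (2*(-19)*(-10 - 19) - 4520)/(-1511172 - 1*(-2507)) = (2*(-19)*(-29) - 4520)/(-1511172 + 2507) = (1102 - 4520)/(-1508665) = -3418*(-1/1508665) = 3418/1508665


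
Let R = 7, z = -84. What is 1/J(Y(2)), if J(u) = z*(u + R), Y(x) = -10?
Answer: 1/252 ≈ 0.0039683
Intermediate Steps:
J(u) = -588 - 84*u (J(u) = -84*(u + 7) = -84*(7 + u) = -588 - 84*u)
1/J(Y(2)) = 1/(-588 - 84*(-10)) = 1/(-588 + 840) = 1/252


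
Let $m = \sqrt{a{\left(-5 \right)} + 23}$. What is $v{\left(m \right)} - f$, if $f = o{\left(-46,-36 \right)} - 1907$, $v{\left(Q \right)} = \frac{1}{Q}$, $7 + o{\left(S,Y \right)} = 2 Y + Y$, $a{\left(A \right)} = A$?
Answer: $2022 + \frac{\sqrt{2}}{6} \approx 2022.2$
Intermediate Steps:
$o{\left(S,Y \right)} = -7 + 3 Y$ ($o{\left(S,Y \right)} = -7 + \left(2 Y + Y\right) = -7 + 3 Y$)
$m = 3 \sqrt{2}$ ($m = \sqrt{-5 + 23} = \sqrt{18} = 3 \sqrt{2} \approx 4.2426$)
$f = -2022$ ($f = \left(-7 + 3 \left(-36\right)\right) - 1907 = \left(-7 - 108\right) - 1907 = -115 - 1907 = -2022$)
$v{\left(m \right)} - f = \frac{1}{3 \sqrt{2}} - -2022 = \frac{\sqrt{2}}{6} + 2022 = 2022 + \frac{\sqrt{2}}{6}$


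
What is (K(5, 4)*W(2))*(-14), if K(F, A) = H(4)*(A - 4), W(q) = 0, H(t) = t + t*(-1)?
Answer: 0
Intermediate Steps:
H(t) = 0 (H(t) = t - t = 0)
K(F, A) = 0 (K(F, A) = 0*(A - 4) = 0*(-4 + A) = 0)
(K(5, 4)*W(2))*(-14) = (0*0)*(-14) = 0*(-14) = 0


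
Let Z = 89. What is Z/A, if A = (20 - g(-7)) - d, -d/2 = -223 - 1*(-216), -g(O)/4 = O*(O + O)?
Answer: 89/398 ≈ 0.22362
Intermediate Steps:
g(O) = -8*O**2 (g(O) = -4*O*(O + O) = -4*O*2*O = -8*O**2)
d = 14 (d = -2*(-223 - 1*(-216)) = -2*(-223 + 216) = -2*(-7) = 14)
A = 398 (A = (20 - (-8)*(-7)**2) - 1*14 = (20 - (-8)*49) - 14 = (20 - 1*(-392)) - 14 = (20 + 392) - 14 = 412 - 14 = 398)
Z/A = 89/398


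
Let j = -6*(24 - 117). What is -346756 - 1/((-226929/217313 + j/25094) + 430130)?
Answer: -406675764656916283275/1172800945489594 ≈ -3.4676e+5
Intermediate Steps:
j = 558 (j = -6*(-93) = 558)
-346756 - 1/((-226929/217313 + j/25094) + 430130) = -346756 - 1/((-226929/217313 + 558/25094) + 430130) = -346756 - 1/((-226929*1/217313 + 558*(1/25094)) + 430130) = -346756 - 1/((-226929/217313 + 279/12547) + 430130) = -346756 - 1/(-2786647836/2726626211 + 430130) = -346756 - 1/1172800945489594/2726626211 = -346756 - 1*2726626211/1172800945489594 = -346756 - 2726626211/1172800945489594 = -406675764656916283275/1172800945489594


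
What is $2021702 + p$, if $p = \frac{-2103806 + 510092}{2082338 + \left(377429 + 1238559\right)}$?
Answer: $\frac{3738455738569}{1849163} \approx 2.0217 \cdot 10^{6}$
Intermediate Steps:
$p = - \frac{796857}{1849163}$ ($p = - \frac{1593714}{2082338 + 1615988} = - \frac{1593714}{3698326} = \left(-1593714\right) \frac{1}{3698326} = - \frac{796857}{1849163} \approx -0.43093$)
$2021702 + p = 2021702 - \frac{796857}{1849163} = \frac{3738455738569}{1849163}$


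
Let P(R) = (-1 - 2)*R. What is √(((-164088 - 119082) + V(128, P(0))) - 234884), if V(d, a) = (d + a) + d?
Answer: I*√517798 ≈ 719.58*I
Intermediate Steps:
P(R) = -3*R
V(d, a) = a + 2*d (V(d, a) = (a + d) + d = a + 2*d)
√(((-164088 - 119082) + V(128, P(0))) - 234884) = √(((-164088 - 119082) + (-3*0 + 2*128)) - 234884) = √((-283170 + (0 + 256)) - 234884) = √((-283170 + 256) - 234884) = √(-282914 - 234884) = √(-517798) = I*√517798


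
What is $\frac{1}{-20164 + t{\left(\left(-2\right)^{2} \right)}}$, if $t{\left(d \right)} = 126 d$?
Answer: $- \frac{1}{19660} \approx -5.0865 \cdot 10^{-5}$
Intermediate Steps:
$\frac{1}{-20164 + t{\left(\left(-2\right)^{2} \right)}} = \frac{1}{-20164 + 126 \left(-2\right)^{2}} = \frac{1}{-20164 + 126 \cdot 4} = \frac{1}{-20164 + 504} = \frac{1}{-19660} = - \frac{1}{19660}$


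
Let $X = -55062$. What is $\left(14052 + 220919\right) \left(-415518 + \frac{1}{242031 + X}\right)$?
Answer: $- \frac{18254658480571711}{186969} \approx -9.7635 \cdot 10^{10}$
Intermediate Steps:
$\left(14052 + 220919\right) \left(-415518 + \frac{1}{242031 + X}\right) = \left(14052 + 220919\right) \left(-415518 + \frac{1}{242031 - 55062}\right) = 234971 \left(-415518 + \frac{1}{186969}\right) = 234971 \left(- \frac{77688984941}{186969}\right) = - \frac{18254658480571711}{186969}$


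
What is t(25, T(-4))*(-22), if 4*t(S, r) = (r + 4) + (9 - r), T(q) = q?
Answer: -143/2 ≈ -71.500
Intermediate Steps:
t(S, r) = 13/4 (t(S, r) = ((r + 4) + (9 - r))/4 = ((4 + r) + (9 - r))/4 = (¼)*13 = 13/4)
t(25, T(-4))*(-22) = (13/4)*(-22) = -143/2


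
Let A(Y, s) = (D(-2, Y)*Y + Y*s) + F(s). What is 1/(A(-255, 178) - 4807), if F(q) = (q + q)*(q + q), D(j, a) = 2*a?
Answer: 1/206589 ≈ 4.8405e-6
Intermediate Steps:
F(q) = 4*q**2 (F(q) = (2*q)*(2*q) = 4*q**2)
A(Y, s) = 2*Y**2 + 4*s**2 + Y*s (A(Y, s) = ((2*Y)*Y + Y*s) + 4*s**2 = (2*Y**2 + Y*s) + 4*s**2 = 2*Y**2 + 4*s**2 + Y*s)
1/(A(-255, 178) - 4807) = 1/((2*(-255)**2 + 4*178**2 - 255*178) - 4807) = 1/((2*65025 + 4*31684 - 45390) - 4807) = 1/((130050 + 126736 - 45390) - 4807) = 1/(211396 - 4807) = 1/206589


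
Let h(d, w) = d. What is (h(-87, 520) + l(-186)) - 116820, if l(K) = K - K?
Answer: -116907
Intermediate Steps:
l(K) = 0
(h(-87, 520) + l(-186)) - 116820 = (-87 + 0) - 116820 = -87 - 116820 = -116907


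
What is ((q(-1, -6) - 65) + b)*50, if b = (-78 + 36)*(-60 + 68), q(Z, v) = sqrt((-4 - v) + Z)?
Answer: -20000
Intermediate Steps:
q(Z, v) = sqrt(-4 + Z - v)
b = -336 (b = -42*8 = -336)
((q(-1, -6) - 65) + b)*50 = ((sqrt(-4 - 1 - 1*(-6)) - 65) - 336)*50 = ((sqrt(-4 - 1 + 6) - 65) - 336)*50 = ((sqrt(1) - 65) - 336)*50 = ((1 - 65) - 336)*50 = (-64 - 336)*50 = -400*50 = -20000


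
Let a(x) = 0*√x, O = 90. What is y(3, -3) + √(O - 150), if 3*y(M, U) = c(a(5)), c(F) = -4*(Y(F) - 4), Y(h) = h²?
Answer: 16/3 + 2*I*√15 ≈ 5.3333 + 7.746*I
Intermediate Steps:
a(x) = 0
c(F) = 16 - 4*F² (c(F) = -4*(F² - 4) = -4*(-4 + F²) = 16 - 4*F²)
y(M, U) = 16/3 (y(M, U) = (16 - 4*0²)/3 = (16 - 4*0)/3 = (16 + 0)/3 = (⅓)*16 = 16/3)
y(3, -3) + √(O - 150) = 16/3 + √(90 - 150) = 16/3 + √(-60) = 16/3 + 2*I*√15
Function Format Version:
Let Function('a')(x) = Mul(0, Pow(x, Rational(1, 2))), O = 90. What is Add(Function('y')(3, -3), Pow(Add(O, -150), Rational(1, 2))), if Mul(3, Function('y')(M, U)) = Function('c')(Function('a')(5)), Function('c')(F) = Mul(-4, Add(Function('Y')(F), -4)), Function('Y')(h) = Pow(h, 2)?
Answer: Add(Rational(16, 3), Mul(2, I, Pow(15, Rational(1, 2)))) ≈ Add(5.3333, Mul(7.7460, I))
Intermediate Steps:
Function('a')(x) = 0
Function('c')(F) = Add(16, Mul(-4, Pow(F, 2))) (Function('c')(F) = Mul(-4, Add(Pow(F, 2), -4)) = Mul(-4, Add(-4, Pow(F, 2))) = Add(16, Mul(-4, Pow(F, 2))))
Function('y')(M, U) = Rational(16, 3) (Function('y')(M, U) = Mul(Rational(1, 3), Add(16, Mul(-4, Pow(0, 2)))) = Mul(Rational(1, 3), Add(16, Mul(-4, 0))) = Mul(Rational(1, 3), Add(16, 0)) = Mul(Rational(1, 3), 16) = Rational(16, 3))
Add(Function('y')(3, -3), Pow(Add(O, -150), Rational(1, 2))) = Add(Rational(16, 3), Pow(Add(90, -150), Rational(1, 2))) = Add(Rational(16, 3), Pow(-60, Rational(1, 2))) = Add(Rational(16, 3), Mul(2, I, Pow(15, Rational(1, 2))))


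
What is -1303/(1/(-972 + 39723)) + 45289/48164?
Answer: -2431923277403/48164 ≈ -5.0493e+7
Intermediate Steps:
-1303/(1/(-972 + 39723)) + 45289/48164 = -1303/(1/38751) + 45289*(1/48164) = -1303/1/38751 + 45289/48164 = -1303*38751 + 45289/48164 = -50492553 + 45289/48164 = -2431923277403/48164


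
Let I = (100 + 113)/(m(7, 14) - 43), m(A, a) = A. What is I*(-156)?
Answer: 923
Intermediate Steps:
I = -71/12 (I = (100 + 113)/(7 - 43) = 213/(-36) = 213*(-1/36) = -71/12 ≈ -5.9167)
I*(-156) = -71/12*(-156) = 923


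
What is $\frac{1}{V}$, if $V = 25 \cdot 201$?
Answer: $\frac{1}{5025} \approx 0.00019901$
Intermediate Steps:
$V = 5025$
$\frac{1}{V} = \frac{1}{5025}$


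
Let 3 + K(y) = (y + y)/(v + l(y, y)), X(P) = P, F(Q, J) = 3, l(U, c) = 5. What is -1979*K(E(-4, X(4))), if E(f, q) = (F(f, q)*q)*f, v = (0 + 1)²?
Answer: 37601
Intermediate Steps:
v = 1 (v = 1² = 1)
E(f, q) = 3*f*q (E(f, q) = (3*q)*f = 3*f*q)
K(y) = -3 + y/3 (K(y) = -3 + (y + y)/(1 + 5) = -3 + (2*y)/6 = -3 + (2*y)*(⅙) = -3 + y/3)
-1979*K(E(-4, X(4))) = -1979*(-3 + (3*(-4)*4)/3) = -1979*(-3 + (⅓)*(-48)) = -1979*(-3 - 16) = -1979*(-19) = 37601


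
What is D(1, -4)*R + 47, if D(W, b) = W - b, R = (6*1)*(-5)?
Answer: -103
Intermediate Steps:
R = -30 (R = 6*(-5) = -30)
D(1, -4)*R + 47 = (1 - 1*(-4))*(-30) + 47 = (1 + 4)*(-30) + 47 = 5*(-30) + 47 = -150 + 47 = -103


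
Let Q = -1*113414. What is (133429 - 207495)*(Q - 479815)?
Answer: 43938099114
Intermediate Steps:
Q = -113414
(133429 - 207495)*(Q - 479815) = (133429 - 207495)*(-113414 - 479815) = -74066*(-593229) = 43938099114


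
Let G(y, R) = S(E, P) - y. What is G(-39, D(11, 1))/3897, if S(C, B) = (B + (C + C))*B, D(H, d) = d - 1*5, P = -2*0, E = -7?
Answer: 13/1299 ≈ 0.010008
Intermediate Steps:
P = 0
D(H, d) = -5 + d (D(H, d) = d - 5 = -5 + d)
S(C, B) = B*(B + 2*C) (S(C, B) = (B + 2*C)*B = B*(B + 2*C))
G(y, R) = -y (G(y, R) = 0*(0 + 2*(-7)) - y = 0*(0 - 14) - y = 0*(-14) - y = 0 - y = -y)
G(-39, D(11, 1))/3897 = -1*(-39)/3897 = 39*(1/3897) = 13/1299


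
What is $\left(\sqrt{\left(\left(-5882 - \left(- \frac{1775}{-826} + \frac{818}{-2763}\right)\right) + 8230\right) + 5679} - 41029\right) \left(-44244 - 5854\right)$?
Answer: $2055470842 - \frac{25049 \sqrt{4644429331694558}}{380373} \approx 2.051 \cdot 10^{9}$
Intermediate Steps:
$\left(\sqrt{\left(\left(-5882 - \left(- \frac{1775}{-826} + \frac{818}{-2763}\right)\right) + 8230\right) + 5679} - 41029\right) \left(-44244 - 5854\right) = \left(\sqrt{\left(\left(-5882 - \left(\left(-1775\right) \left(- \frac{1}{826}\right) + 818 \left(- \frac{1}{2763}\right)\right)\right) + 8230\right) + 5679} - 41029\right) \left(-50098\right) = \left(\sqrt{\left(\left(-5882 - \left(\frac{1775}{826} - \frac{818}{2763}\right)\right) + 8230\right) + 5679} - 41029\right) \left(-50098\right) = \left(\sqrt{\left(\left(-5882 - \frac{4228657}{2282238}\right) + 8230\right) + 5679} - 41029\right) \left(-50098\right) = \left(\sqrt{\left(- \frac{13428352573}{2282238} + 8230\right) + 5679} - 41029\right) \left(-50098\right) = \left(\sqrt{\frac{5354466167}{2282238} + 5679} - 41029\right) \left(-50098\right) = \left(\sqrt{\frac{18315295769}{2282238}} - 41029\right) \left(-50098\right) = \left(\frac{\sqrt{4644429331694558}}{760746} - 41029\right) \left(-50098\right) = \left(-41029 + \frac{\sqrt{4644429331694558}}{760746}\right) \left(-50098\right) = 2055470842 - \frac{25049 \sqrt{4644429331694558}}{380373}$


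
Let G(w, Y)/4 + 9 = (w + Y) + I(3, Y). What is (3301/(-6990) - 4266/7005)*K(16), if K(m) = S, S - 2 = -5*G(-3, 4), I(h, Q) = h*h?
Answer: 10588569/544055 ≈ 19.462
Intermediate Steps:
I(h, Q) = h**2
G(w, Y) = 4*Y + 4*w (G(w, Y) = -36 + 4*((w + Y) + 3**2) = -36 + 4*((Y + w) + 9) = -36 + 4*(9 + Y + w) = -36 + (36 + 4*Y + 4*w) = 4*Y + 4*w)
S = -18 (S = 2 - 5*(4*4 + 4*(-3)) = 2 - 5*(16 - 12) = 2 - 5*4 = 2 - 20 = -18)
K(m) = -18
(3301/(-6990) - 4266/7005)*K(16) = (3301/(-6990) - 4266/7005)*(-18) = (3301*(-1/6990) - 4266*1/7005)*(-18) = (-3301/6990 - 1422/2335)*(-18) = -3529523/3264330*(-18) = 10588569/544055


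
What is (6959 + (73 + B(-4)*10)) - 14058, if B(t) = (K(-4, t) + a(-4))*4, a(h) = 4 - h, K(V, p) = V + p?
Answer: -7026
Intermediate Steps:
B(t) = 16 + 4*t (B(t) = ((-4 + t) + (4 - 1*(-4)))*4 = ((-4 + t) + (4 + 4))*4 = ((-4 + t) + 8)*4 = (4 + t)*4 = 16 + 4*t)
(6959 + (73 + B(-4)*10)) - 14058 = (6959 + (73 + (16 + 4*(-4))*10)) - 14058 = (6959 + (73 + (16 - 16)*10)) - 14058 = (6959 + (73 + 0*10)) - 14058 = (6959 + (73 + 0)) - 14058 = (6959 + 73) - 14058 = 7032 - 14058 = -7026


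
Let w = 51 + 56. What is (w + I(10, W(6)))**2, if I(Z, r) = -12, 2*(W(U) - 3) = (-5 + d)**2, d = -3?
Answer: 9025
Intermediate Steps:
W(U) = 35 (W(U) = 3 + (-5 - 3)**2/2 = 3 + (1/2)*(-8)**2 = 3 + (1/2)*64 = 3 + 32 = 35)
w = 107
(w + I(10, W(6)))**2 = (107 - 12)**2 = 95**2 = 9025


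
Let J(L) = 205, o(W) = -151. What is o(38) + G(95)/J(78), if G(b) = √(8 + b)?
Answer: -151 + √103/205 ≈ -150.95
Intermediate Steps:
o(38) + G(95)/J(78) = -151 + √(8 + 95)/205 = -151 + √103*(1/205) = -151 + √103/205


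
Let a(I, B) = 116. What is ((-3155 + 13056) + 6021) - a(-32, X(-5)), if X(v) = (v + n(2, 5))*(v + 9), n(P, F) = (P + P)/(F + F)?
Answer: 15806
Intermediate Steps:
n(P, F) = P/F (n(P, F) = (2*P)/((2*F)) = (2*P)*(1/(2*F)) = P/F)
X(v) = (9 + v)*(⅖ + v) (X(v) = (v + 2/5)*(v + 9) = (v + 2*(⅕))*(9 + v) = (v + ⅖)*(9 + v) = (⅖ + v)*(9 + v) = (9 + v)*(⅖ + v))
((-3155 + 13056) + 6021) - a(-32, X(-5)) = ((-3155 + 13056) + 6021) - 1*116 = (9901 + 6021) - 116 = 15922 - 116 = 15806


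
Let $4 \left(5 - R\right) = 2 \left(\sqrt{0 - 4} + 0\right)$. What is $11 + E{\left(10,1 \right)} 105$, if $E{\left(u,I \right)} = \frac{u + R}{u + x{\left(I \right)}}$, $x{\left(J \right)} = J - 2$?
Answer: $186 - \frac{35 i}{3} \approx 186.0 - 11.667 i$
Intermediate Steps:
$x{\left(J \right)} = -2 + J$
$R = 5 - i$ ($R = 5 - \frac{2 \left(\sqrt{0 - 4} + 0\right)}{4} = 5 - \frac{2 \left(\sqrt{-4} + 0\right)}{4} = 5 - \frac{2 \left(2 i + 0\right)}{4} = 5 - \frac{2 \cdot 2 i}{4} = 5 - \frac{4 i}{4} = 5 - i \approx 5.0 - 1.0 i$)
$E{\left(u,I \right)} = \frac{5 + u - i}{-2 + I + u}$ ($E{\left(u,I \right)} = \frac{u + \left(5 - i\right)}{u + \left(-2 + I\right)} = \frac{5 + u - i}{-2 + I + u}$)
$11 + E{\left(10,1 \right)} 105 = 11 + \frac{5 + 10 - i}{-2 + 1 + 10} \cdot 105 = 11 + \frac{15 - i}{9} \cdot 105 = 11 + \left(\frac{5}{3} - \frac{i}{9}\right) 105 = 11 + \left(175 - \frac{35 i}{3}\right) = 186 - \frac{35 i}{3}$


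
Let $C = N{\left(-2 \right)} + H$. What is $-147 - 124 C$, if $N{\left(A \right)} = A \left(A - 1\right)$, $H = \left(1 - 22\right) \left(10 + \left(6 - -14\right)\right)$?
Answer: $77229$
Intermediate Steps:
$H = -630$ ($H = - 21 \left(10 + \left(6 + 14\right)\right) = - 21 \left(10 + 20\right) = \left(-21\right) 30 = -630$)
$N{\left(A \right)} = A \left(-1 + A\right)$
$C = -624$ ($C = - 2 \left(-1 - 2\right) - 630 = \left(-2\right) \left(-3\right) - 630 = 6 - 630 = -624$)
$-147 - 124 C = -147 - -77376 = -147 + 77376 = 77229$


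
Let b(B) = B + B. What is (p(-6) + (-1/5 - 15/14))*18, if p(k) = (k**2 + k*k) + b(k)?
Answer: 36999/35 ≈ 1057.1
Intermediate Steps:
b(B) = 2*B
p(k) = 2*k + 2*k**2 (p(k) = (k**2 + k*k) + 2*k = (k**2 + k**2) + 2*k = 2*k**2 + 2*k = 2*k + 2*k**2)
(p(-6) + (-1/5 - 15/14))*18 = (2*(-6)*(1 - 6) + (-1/5 - 15/14))*18 = (2*(-6)*(-5) + (-1*1/5 - 15*1/14))*18 = (60 + (-1/5 - 15/14))*18 = (60 - 89/70)*18 = (4111/70)*18 = 36999/35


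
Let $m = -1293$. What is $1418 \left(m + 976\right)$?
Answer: $-449506$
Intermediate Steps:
$1418 \left(m + 976\right) = 1418 \left(-1293 + 976\right) = 1418 \left(-317\right) = -449506$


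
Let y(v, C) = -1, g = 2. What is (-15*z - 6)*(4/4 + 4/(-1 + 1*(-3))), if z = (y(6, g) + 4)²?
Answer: 0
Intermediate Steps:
z = 9 (z = (-1 + 4)² = 3² = 9)
(-15*z - 6)*(4/4 + 4/(-1 + 1*(-3))) = (-15*9 - 6)*(4/4 + 4/(-1 + 1*(-3))) = (-135 - 6)*(4*(¼) + 4/(-1 - 3)) = -141*(1 + 4/(-4)) = -141*(1 + 4*(-¼)) = -141*(1 - 1) = -141*0 = 0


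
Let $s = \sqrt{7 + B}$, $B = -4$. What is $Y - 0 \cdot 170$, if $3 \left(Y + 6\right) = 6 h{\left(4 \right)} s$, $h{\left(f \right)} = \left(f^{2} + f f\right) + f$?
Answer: $-6 + 72 \sqrt{3} \approx 118.71$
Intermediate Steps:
$h{\left(f \right)} = f + 2 f^{2}$ ($h{\left(f \right)} = \left(f^{2} + f^{2}\right) + f = 2 f^{2} + f = f + 2 f^{2}$)
$s = \sqrt{3}$ ($s = \sqrt{7 - 4} = \sqrt{3} \approx 1.732$)
$Y = -6 + 72 \sqrt{3}$ ($Y = -6 + \frac{6 \cdot 4 \left(1 + 2 \cdot 4\right) \sqrt{3}}{3} = -6 + \frac{6 \cdot 4 \left(1 + 8\right) \sqrt{3}}{3} = -6 + \frac{6 \cdot 4 \cdot 9 \sqrt{3}}{3} = -6 + \frac{6 \cdot 36 \sqrt{3}}{3} = -6 + \frac{216 \sqrt{3}}{3} = -6 + 72 \sqrt{3} \approx 118.71$)
$Y - 0 \cdot 170 = \left(-6 + 72 \sqrt{3}\right) - 0 \cdot 170 = \left(-6 + 72 \sqrt{3}\right) - 0 = \left(-6 + 72 \sqrt{3}\right) + 0 = -6 + 72 \sqrt{3}$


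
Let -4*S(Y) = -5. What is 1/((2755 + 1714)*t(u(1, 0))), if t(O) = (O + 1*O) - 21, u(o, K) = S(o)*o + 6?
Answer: -2/58097 ≈ -3.4425e-5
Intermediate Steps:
S(Y) = 5/4 (S(Y) = -¼*(-5) = 5/4)
u(o, K) = 6 + 5*o/4 (u(o, K) = 5*o/4 + 6 = 6 + 5*o/4)
t(O) = -21 + 2*O (t(O) = (O + O) - 21 = 2*O - 21 = -21 + 2*O)
1/((2755 + 1714)*t(u(1, 0))) = 1/((2755 + 1714)*(-21 + 2*(6 + (5/4)*1))) = 1/(4469*(-21 + 2*(6 + 5/4))) = 1/(4469*(-21 + 2*(29/4))) = 1/(4469*(-21 + 29/2)) = 1/(4469*(-13/2)) = (1/4469)*(-2/13) = -2/58097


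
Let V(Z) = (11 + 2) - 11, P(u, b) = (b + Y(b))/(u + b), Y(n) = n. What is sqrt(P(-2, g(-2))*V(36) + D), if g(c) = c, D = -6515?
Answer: I*sqrt(6513) ≈ 80.703*I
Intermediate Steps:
P(u, b) = 2*b/(b + u) (P(u, b) = (b + b)/(u + b) = (2*b)/(b + u) = 2*b/(b + u))
V(Z) = 2 (V(Z) = 13 - 11 = 2)
sqrt(P(-2, g(-2))*V(36) + D) = sqrt((2*(-2)/(-2 - 2))*2 - 6515) = sqrt((2*(-2)/(-4))*2 - 6515) = sqrt((2*(-2)*(-1/4))*2 - 6515) = sqrt(1*2 - 6515) = sqrt(2 - 6515) = sqrt(-6513) = I*sqrt(6513)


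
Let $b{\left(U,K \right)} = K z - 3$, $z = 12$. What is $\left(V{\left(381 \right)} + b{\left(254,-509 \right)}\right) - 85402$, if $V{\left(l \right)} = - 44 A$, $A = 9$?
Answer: $-91909$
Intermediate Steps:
$V{\left(l \right)} = -396$ ($V{\left(l \right)} = \left(-44\right) 9 = -396$)
$b{\left(U,K \right)} = -3 + 12 K$ ($b{\left(U,K \right)} = K 12 - 3 = 12 K - 3 = -3 + 12 K$)
$\left(V{\left(381 \right)} + b{\left(254,-509 \right)}\right) - 85402 = \left(-396 + \left(-3 + 12 \left(-509\right)\right)\right) - 85402 = \left(-396 - 6111\right) - 85402 = -6507 - 85402 = -91909$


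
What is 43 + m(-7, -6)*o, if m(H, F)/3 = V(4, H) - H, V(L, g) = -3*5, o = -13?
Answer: 355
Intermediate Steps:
V(L, g) = -15
m(H, F) = -45 - 3*H (m(H, F) = 3*(-15 - H) = -45 - 3*H)
43 + m(-7, -6)*o = 43 + (-45 - 3*(-7))*(-13) = 43 + (-45 + 21)*(-13) = 43 - 24*(-13) = 43 + 312 = 355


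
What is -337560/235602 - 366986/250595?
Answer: -28508913962/9840113865 ≈ -2.8972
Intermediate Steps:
-337560/235602 - 366986/250595 = -337560*1/235602 - 366986*1/250595 = -56260/39267 - 366986/250595 = -28508913962/9840113865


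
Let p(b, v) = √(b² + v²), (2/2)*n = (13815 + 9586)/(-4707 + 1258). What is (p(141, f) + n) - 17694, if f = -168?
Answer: -61050007/3449 + 3*√5345 ≈ -17481.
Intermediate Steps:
n = -23401/3449 (n = (13815 + 9586)/(-4707 + 1258) = 23401/(-3449) = 23401*(-1/3449) = -23401/3449 ≈ -6.7849)
(p(141, f) + n) - 17694 = (√(141² + (-168)²) - 23401/3449) - 17694 = (√(19881 + 28224) - 23401/3449) - 17694 = (√48105 - 23401/3449) - 17694 = (3*√5345 - 23401/3449) - 17694 = (-23401/3449 + 3*√5345) - 17694 = -61050007/3449 + 3*√5345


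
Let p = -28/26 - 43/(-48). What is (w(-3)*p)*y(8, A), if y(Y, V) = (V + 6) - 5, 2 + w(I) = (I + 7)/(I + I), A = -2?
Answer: -113/234 ≈ -0.48291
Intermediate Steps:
p = -113/624 (p = -28*1/26 - 43*(-1/48) = -14/13 + 43/48 = -113/624 ≈ -0.18109)
w(I) = -2 + (7 + I)/(2*I) (w(I) = -2 + (I + 7)/(I + I) = -2 + (7 + I)/((2*I)) = -2 + (7 + I)*(1/(2*I)) = -2 + (7 + I)/(2*I))
y(Y, V) = 1 + V (y(Y, V) = (6 + V) - 5 = 1 + V)
(w(-3)*p)*y(8, A) = (((1/2)*(7 - 3*(-3))/(-3))*(-113/624))*(1 - 2) = (((1/2)*(-1/3)*(7 + 9))*(-113/624))*(-1) = (((1/2)*(-1/3)*16)*(-113/624))*(-1) = -8/3*(-113/624)*(-1) = (113/234)*(-1) = -113/234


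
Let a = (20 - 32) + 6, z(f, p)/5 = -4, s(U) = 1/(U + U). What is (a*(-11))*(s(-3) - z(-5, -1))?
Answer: 1309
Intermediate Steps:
s(U) = 1/(2*U)
z(f, p) = -20 (z(f, p) = 5*(-4) = -20)
a = -6 (a = -12 + 6 = -6)
(a*(-11))*(s(-3) - z(-5, -1)) = (-6*(-11))*((½)/(-3) - 1*(-20)) = 66*((½)*(-⅓) + 20) = 66*(-⅙ + 20) = 66*(119/6) = 1309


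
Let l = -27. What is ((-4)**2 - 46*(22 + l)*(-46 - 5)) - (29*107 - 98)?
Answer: -14719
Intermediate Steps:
((-4)**2 - 46*(22 + l)*(-46 - 5)) - (29*107 - 98) = ((-4)**2 - 46*(22 - 27)*(-46 - 5)) - (29*107 - 98) = (16 - (-230)*(-51)) - (3103 - 98) = (16 - 46*255) - 1*3005 = (16 - 11730) - 3005 = -11714 - 3005 = -14719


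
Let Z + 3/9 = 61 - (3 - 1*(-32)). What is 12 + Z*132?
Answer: 3400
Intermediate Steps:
Z = 77/3 (Z = -⅓ + (61 - (3 - 1*(-32))) = -⅓ + (61 - (3 + 32)) = -⅓ + (61 - 1*35) = -⅓ + (61 - 35) = -⅓ + 26 = 77/3 ≈ 25.667)
12 + Z*132 = 12 + (77/3)*132 = 12 + 3388 = 3400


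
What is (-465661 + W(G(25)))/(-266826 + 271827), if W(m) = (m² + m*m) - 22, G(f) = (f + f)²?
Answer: 4011439/1667 ≈ 2406.4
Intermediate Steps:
G(f) = 4*f² (G(f) = (2*f)² = 4*f²)
W(m) = -22 + 2*m² (W(m) = (m² + m²) - 22 = 2*m² - 22 = -22 + 2*m²)
(-465661 + W(G(25)))/(-266826 + 271827) = (-465661 + (-22 + 2*(4*25²)²))/(-266826 + 271827) = (-465661 + (-22 + 2*(4*625)²))/5001 = (-465661 + (-22 + 2*2500²))*(1/5001) = (-465661 + (-22 + 2*6250000))*(1/5001) = (-465661 + (-22 + 12500000))*(1/5001) = (-465661 + 12499978)*(1/5001) = 12034317*(1/5001) = 4011439/1667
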